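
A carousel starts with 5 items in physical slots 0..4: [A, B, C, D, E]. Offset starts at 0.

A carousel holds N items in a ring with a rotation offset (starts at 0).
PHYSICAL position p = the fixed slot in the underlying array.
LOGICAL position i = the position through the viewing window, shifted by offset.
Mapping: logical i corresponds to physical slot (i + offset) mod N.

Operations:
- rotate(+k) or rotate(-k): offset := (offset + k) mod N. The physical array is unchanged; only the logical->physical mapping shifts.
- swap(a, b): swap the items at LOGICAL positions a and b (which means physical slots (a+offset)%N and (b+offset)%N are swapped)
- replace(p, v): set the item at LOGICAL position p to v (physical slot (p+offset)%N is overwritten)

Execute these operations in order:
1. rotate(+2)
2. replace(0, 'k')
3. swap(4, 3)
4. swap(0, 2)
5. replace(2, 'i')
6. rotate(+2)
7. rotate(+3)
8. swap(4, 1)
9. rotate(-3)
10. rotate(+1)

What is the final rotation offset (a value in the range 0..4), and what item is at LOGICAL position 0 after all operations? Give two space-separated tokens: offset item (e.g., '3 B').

After op 1 (rotate(+2)): offset=2, physical=[A,B,C,D,E], logical=[C,D,E,A,B]
After op 2 (replace(0, 'k')): offset=2, physical=[A,B,k,D,E], logical=[k,D,E,A,B]
After op 3 (swap(4, 3)): offset=2, physical=[B,A,k,D,E], logical=[k,D,E,B,A]
After op 4 (swap(0, 2)): offset=2, physical=[B,A,E,D,k], logical=[E,D,k,B,A]
After op 5 (replace(2, 'i')): offset=2, physical=[B,A,E,D,i], logical=[E,D,i,B,A]
After op 6 (rotate(+2)): offset=4, physical=[B,A,E,D,i], logical=[i,B,A,E,D]
After op 7 (rotate(+3)): offset=2, physical=[B,A,E,D,i], logical=[E,D,i,B,A]
After op 8 (swap(4, 1)): offset=2, physical=[B,D,E,A,i], logical=[E,A,i,B,D]
After op 9 (rotate(-3)): offset=4, physical=[B,D,E,A,i], logical=[i,B,D,E,A]
After op 10 (rotate(+1)): offset=0, physical=[B,D,E,A,i], logical=[B,D,E,A,i]

Answer: 0 B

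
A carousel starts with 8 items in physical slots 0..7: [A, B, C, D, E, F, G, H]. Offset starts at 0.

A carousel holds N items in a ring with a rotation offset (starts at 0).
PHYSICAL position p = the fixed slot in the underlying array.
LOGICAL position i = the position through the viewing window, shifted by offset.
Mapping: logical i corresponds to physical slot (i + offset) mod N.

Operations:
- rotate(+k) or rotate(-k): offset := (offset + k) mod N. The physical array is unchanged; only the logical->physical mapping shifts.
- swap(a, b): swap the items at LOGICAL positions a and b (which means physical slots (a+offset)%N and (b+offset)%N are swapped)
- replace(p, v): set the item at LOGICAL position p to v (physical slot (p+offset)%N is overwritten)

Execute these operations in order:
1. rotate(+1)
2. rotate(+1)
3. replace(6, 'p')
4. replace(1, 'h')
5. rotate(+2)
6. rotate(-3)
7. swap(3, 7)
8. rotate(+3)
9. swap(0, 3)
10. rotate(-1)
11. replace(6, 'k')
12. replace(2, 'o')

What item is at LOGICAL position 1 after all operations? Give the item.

After op 1 (rotate(+1)): offset=1, physical=[A,B,C,D,E,F,G,H], logical=[B,C,D,E,F,G,H,A]
After op 2 (rotate(+1)): offset=2, physical=[A,B,C,D,E,F,G,H], logical=[C,D,E,F,G,H,A,B]
After op 3 (replace(6, 'p')): offset=2, physical=[p,B,C,D,E,F,G,H], logical=[C,D,E,F,G,H,p,B]
After op 4 (replace(1, 'h')): offset=2, physical=[p,B,C,h,E,F,G,H], logical=[C,h,E,F,G,H,p,B]
After op 5 (rotate(+2)): offset=4, physical=[p,B,C,h,E,F,G,H], logical=[E,F,G,H,p,B,C,h]
After op 6 (rotate(-3)): offset=1, physical=[p,B,C,h,E,F,G,H], logical=[B,C,h,E,F,G,H,p]
After op 7 (swap(3, 7)): offset=1, physical=[E,B,C,h,p,F,G,H], logical=[B,C,h,p,F,G,H,E]
After op 8 (rotate(+3)): offset=4, physical=[E,B,C,h,p,F,G,H], logical=[p,F,G,H,E,B,C,h]
After op 9 (swap(0, 3)): offset=4, physical=[E,B,C,h,H,F,G,p], logical=[H,F,G,p,E,B,C,h]
After op 10 (rotate(-1)): offset=3, physical=[E,B,C,h,H,F,G,p], logical=[h,H,F,G,p,E,B,C]
After op 11 (replace(6, 'k')): offset=3, physical=[E,k,C,h,H,F,G,p], logical=[h,H,F,G,p,E,k,C]
After op 12 (replace(2, 'o')): offset=3, physical=[E,k,C,h,H,o,G,p], logical=[h,H,o,G,p,E,k,C]

Answer: H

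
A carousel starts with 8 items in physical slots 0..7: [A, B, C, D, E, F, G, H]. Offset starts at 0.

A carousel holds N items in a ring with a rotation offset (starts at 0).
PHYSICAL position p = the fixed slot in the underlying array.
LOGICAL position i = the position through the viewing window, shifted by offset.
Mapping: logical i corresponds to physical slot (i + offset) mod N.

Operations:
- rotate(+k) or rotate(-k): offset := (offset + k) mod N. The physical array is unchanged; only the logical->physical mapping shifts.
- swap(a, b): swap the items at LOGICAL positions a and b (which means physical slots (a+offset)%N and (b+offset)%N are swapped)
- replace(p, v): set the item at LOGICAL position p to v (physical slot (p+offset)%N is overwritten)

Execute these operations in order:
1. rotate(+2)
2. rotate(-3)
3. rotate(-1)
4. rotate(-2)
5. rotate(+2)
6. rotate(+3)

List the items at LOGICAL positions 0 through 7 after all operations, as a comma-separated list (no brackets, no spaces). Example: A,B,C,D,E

Answer: B,C,D,E,F,G,H,A

Derivation:
After op 1 (rotate(+2)): offset=2, physical=[A,B,C,D,E,F,G,H], logical=[C,D,E,F,G,H,A,B]
After op 2 (rotate(-3)): offset=7, physical=[A,B,C,D,E,F,G,H], logical=[H,A,B,C,D,E,F,G]
After op 3 (rotate(-1)): offset=6, physical=[A,B,C,D,E,F,G,H], logical=[G,H,A,B,C,D,E,F]
After op 4 (rotate(-2)): offset=4, physical=[A,B,C,D,E,F,G,H], logical=[E,F,G,H,A,B,C,D]
After op 5 (rotate(+2)): offset=6, physical=[A,B,C,D,E,F,G,H], logical=[G,H,A,B,C,D,E,F]
After op 6 (rotate(+3)): offset=1, physical=[A,B,C,D,E,F,G,H], logical=[B,C,D,E,F,G,H,A]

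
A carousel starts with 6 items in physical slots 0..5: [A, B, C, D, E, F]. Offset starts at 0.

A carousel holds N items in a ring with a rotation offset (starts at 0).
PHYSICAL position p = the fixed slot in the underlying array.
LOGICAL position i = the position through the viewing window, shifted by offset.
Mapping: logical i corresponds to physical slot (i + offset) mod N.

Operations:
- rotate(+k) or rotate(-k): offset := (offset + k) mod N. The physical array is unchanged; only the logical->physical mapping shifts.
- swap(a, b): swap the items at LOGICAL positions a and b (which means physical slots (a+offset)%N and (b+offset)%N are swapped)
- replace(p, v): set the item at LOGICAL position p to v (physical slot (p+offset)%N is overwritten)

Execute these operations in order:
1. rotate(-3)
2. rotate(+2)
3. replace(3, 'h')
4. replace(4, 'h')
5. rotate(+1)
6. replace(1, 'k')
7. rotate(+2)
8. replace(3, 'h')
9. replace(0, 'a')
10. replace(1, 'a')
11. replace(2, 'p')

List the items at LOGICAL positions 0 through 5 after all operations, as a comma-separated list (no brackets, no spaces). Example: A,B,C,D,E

Answer: a,a,p,h,A,k

Derivation:
After op 1 (rotate(-3)): offset=3, physical=[A,B,C,D,E,F], logical=[D,E,F,A,B,C]
After op 2 (rotate(+2)): offset=5, physical=[A,B,C,D,E,F], logical=[F,A,B,C,D,E]
After op 3 (replace(3, 'h')): offset=5, physical=[A,B,h,D,E,F], logical=[F,A,B,h,D,E]
After op 4 (replace(4, 'h')): offset=5, physical=[A,B,h,h,E,F], logical=[F,A,B,h,h,E]
After op 5 (rotate(+1)): offset=0, physical=[A,B,h,h,E,F], logical=[A,B,h,h,E,F]
After op 6 (replace(1, 'k')): offset=0, physical=[A,k,h,h,E,F], logical=[A,k,h,h,E,F]
After op 7 (rotate(+2)): offset=2, physical=[A,k,h,h,E,F], logical=[h,h,E,F,A,k]
After op 8 (replace(3, 'h')): offset=2, physical=[A,k,h,h,E,h], logical=[h,h,E,h,A,k]
After op 9 (replace(0, 'a')): offset=2, physical=[A,k,a,h,E,h], logical=[a,h,E,h,A,k]
After op 10 (replace(1, 'a')): offset=2, physical=[A,k,a,a,E,h], logical=[a,a,E,h,A,k]
After op 11 (replace(2, 'p')): offset=2, physical=[A,k,a,a,p,h], logical=[a,a,p,h,A,k]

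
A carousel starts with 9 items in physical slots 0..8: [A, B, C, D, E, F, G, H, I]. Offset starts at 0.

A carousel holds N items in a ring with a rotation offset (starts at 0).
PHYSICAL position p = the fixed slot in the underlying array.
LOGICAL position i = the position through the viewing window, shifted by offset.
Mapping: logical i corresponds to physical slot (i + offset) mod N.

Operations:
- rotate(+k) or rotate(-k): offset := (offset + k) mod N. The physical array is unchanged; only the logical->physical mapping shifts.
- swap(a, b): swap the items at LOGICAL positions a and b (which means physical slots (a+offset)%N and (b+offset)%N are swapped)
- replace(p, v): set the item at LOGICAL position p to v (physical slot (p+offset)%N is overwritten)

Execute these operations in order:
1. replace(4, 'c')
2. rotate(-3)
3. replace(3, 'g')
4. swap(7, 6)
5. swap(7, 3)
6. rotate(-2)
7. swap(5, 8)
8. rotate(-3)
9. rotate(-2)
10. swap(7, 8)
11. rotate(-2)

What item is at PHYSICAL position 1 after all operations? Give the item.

After op 1 (replace(4, 'c')): offset=0, physical=[A,B,C,D,c,F,G,H,I], logical=[A,B,C,D,c,F,G,H,I]
After op 2 (rotate(-3)): offset=6, physical=[A,B,C,D,c,F,G,H,I], logical=[G,H,I,A,B,C,D,c,F]
After op 3 (replace(3, 'g')): offset=6, physical=[g,B,C,D,c,F,G,H,I], logical=[G,H,I,g,B,C,D,c,F]
After op 4 (swap(7, 6)): offset=6, physical=[g,B,C,c,D,F,G,H,I], logical=[G,H,I,g,B,C,c,D,F]
After op 5 (swap(7, 3)): offset=6, physical=[D,B,C,c,g,F,G,H,I], logical=[G,H,I,D,B,C,c,g,F]
After op 6 (rotate(-2)): offset=4, physical=[D,B,C,c,g,F,G,H,I], logical=[g,F,G,H,I,D,B,C,c]
After op 7 (swap(5, 8)): offset=4, physical=[c,B,C,D,g,F,G,H,I], logical=[g,F,G,H,I,c,B,C,D]
After op 8 (rotate(-3)): offset=1, physical=[c,B,C,D,g,F,G,H,I], logical=[B,C,D,g,F,G,H,I,c]
After op 9 (rotate(-2)): offset=8, physical=[c,B,C,D,g,F,G,H,I], logical=[I,c,B,C,D,g,F,G,H]
After op 10 (swap(7, 8)): offset=8, physical=[c,B,C,D,g,F,H,G,I], logical=[I,c,B,C,D,g,F,H,G]
After op 11 (rotate(-2)): offset=6, physical=[c,B,C,D,g,F,H,G,I], logical=[H,G,I,c,B,C,D,g,F]

Answer: B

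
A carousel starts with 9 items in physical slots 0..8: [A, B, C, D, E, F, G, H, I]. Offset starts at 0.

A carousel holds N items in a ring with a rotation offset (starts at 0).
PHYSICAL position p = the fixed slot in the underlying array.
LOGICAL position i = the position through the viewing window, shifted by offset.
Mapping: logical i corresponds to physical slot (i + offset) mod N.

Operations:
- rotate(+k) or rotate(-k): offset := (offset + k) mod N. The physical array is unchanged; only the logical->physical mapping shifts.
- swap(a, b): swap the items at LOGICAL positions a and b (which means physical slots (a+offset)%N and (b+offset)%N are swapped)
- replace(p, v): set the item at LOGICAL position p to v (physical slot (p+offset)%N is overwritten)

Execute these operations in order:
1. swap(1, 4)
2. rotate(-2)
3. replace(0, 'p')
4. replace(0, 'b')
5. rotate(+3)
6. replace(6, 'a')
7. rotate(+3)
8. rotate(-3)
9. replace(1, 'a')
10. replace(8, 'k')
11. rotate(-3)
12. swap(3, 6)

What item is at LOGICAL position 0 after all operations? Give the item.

Answer: a

Derivation:
After op 1 (swap(1, 4)): offset=0, physical=[A,E,C,D,B,F,G,H,I], logical=[A,E,C,D,B,F,G,H,I]
After op 2 (rotate(-2)): offset=7, physical=[A,E,C,D,B,F,G,H,I], logical=[H,I,A,E,C,D,B,F,G]
After op 3 (replace(0, 'p')): offset=7, physical=[A,E,C,D,B,F,G,p,I], logical=[p,I,A,E,C,D,B,F,G]
After op 4 (replace(0, 'b')): offset=7, physical=[A,E,C,D,B,F,G,b,I], logical=[b,I,A,E,C,D,B,F,G]
After op 5 (rotate(+3)): offset=1, physical=[A,E,C,D,B,F,G,b,I], logical=[E,C,D,B,F,G,b,I,A]
After op 6 (replace(6, 'a')): offset=1, physical=[A,E,C,D,B,F,G,a,I], logical=[E,C,D,B,F,G,a,I,A]
After op 7 (rotate(+3)): offset=4, physical=[A,E,C,D,B,F,G,a,I], logical=[B,F,G,a,I,A,E,C,D]
After op 8 (rotate(-3)): offset=1, physical=[A,E,C,D,B,F,G,a,I], logical=[E,C,D,B,F,G,a,I,A]
After op 9 (replace(1, 'a')): offset=1, physical=[A,E,a,D,B,F,G,a,I], logical=[E,a,D,B,F,G,a,I,A]
After op 10 (replace(8, 'k')): offset=1, physical=[k,E,a,D,B,F,G,a,I], logical=[E,a,D,B,F,G,a,I,k]
After op 11 (rotate(-3)): offset=7, physical=[k,E,a,D,B,F,G,a,I], logical=[a,I,k,E,a,D,B,F,G]
After op 12 (swap(3, 6)): offset=7, physical=[k,B,a,D,E,F,G,a,I], logical=[a,I,k,B,a,D,E,F,G]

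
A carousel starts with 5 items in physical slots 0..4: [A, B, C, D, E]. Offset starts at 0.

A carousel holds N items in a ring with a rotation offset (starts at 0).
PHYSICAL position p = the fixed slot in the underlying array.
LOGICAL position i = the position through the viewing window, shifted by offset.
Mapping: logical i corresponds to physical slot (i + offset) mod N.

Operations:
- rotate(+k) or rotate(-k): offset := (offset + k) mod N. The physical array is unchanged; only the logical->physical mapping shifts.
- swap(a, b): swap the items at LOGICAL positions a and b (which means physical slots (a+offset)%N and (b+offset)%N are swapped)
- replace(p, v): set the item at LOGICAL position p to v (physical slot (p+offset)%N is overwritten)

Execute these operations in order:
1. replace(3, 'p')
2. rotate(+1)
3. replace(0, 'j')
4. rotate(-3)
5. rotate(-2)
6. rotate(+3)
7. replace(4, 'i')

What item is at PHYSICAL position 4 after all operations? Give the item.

After op 1 (replace(3, 'p')): offset=0, physical=[A,B,C,p,E], logical=[A,B,C,p,E]
After op 2 (rotate(+1)): offset=1, physical=[A,B,C,p,E], logical=[B,C,p,E,A]
After op 3 (replace(0, 'j')): offset=1, physical=[A,j,C,p,E], logical=[j,C,p,E,A]
After op 4 (rotate(-3)): offset=3, physical=[A,j,C,p,E], logical=[p,E,A,j,C]
After op 5 (rotate(-2)): offset=1, physical=[A,j,C,p,E], logical=[j,C,p,E,A]
After op 6 (rotate(+3)): offset=4, physical=[A,j,C,p,E], logical=[E,A,j,C,p]
After op 7 (replace(4, 'i')): offset=4, physical=[A,j,C,i,E], logical=[E,A,j,C,i]

Answer: E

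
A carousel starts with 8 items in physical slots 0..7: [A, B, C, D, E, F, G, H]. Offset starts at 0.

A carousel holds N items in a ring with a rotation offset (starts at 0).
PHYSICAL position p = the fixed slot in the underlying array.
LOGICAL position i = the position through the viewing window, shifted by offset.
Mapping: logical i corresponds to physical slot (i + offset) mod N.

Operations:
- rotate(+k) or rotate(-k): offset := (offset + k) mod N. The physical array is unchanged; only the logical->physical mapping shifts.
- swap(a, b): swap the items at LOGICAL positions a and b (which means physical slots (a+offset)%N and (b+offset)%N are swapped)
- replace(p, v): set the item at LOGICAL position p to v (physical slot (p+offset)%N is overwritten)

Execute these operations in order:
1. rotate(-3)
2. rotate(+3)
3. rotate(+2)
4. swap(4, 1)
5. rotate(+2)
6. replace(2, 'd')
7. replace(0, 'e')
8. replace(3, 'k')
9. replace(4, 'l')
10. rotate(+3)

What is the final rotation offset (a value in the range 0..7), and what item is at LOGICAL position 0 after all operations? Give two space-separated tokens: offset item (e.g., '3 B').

After op 1 (rotate(-3)): offset=5, physical=[A,B,C,D,E,F,G,H], logical=[F,G,H,A,B,C,D,E]
After op 2 (rotate(+3)): offset=0, physical=[A,B,C,D,E,F,G,H], logical=[A,B,C,D,E,F,G,H]
After op 3 (rotate(+2)): offset=2, physical=[A,B,C,D,E,F,G,H], logical=[C,D,E,F,G,H,A,B]
After op 4 (swap(4, 1)): offset=2, physical=[A,B,C,G,E,F,D,H], logical=[C,G,E,F,D,H,A,B]
After op 5 (rotate(+2)): offset=4, physical=[A,B,C,G,E,F,D,H], logical=[E,F,D,H,A,B,C,G]
After op 6 (replace(2, 'd')): offset=4, physical=[A,B,C,G,E,F,d,H], logical=[E,F,d,H,A,B,C,G]
After op 7 (replace(0, 'e')): offset=4, physical=[A,B,C,G,e,F,d,H], logical=[e,F,d,H,A,B,C,G]
After op 8 (replace(3, 'k')): offset=4, physical=[A,B,C,G,e,F,d,k], logical=[e,F,d,k,A,B,C,G]
After op 9 (replace(4, 'l')): offset=4, physical=[l,B,C,G,e,F,d,k], logical=[e,F,d,k,l,B,C,G]
After op 10 (rotate(+3)): offset=7, physical=[l,B,C,G,e,F,d,k], logical=[k,l,B,C,G,e,F,d]

Answer: 7 k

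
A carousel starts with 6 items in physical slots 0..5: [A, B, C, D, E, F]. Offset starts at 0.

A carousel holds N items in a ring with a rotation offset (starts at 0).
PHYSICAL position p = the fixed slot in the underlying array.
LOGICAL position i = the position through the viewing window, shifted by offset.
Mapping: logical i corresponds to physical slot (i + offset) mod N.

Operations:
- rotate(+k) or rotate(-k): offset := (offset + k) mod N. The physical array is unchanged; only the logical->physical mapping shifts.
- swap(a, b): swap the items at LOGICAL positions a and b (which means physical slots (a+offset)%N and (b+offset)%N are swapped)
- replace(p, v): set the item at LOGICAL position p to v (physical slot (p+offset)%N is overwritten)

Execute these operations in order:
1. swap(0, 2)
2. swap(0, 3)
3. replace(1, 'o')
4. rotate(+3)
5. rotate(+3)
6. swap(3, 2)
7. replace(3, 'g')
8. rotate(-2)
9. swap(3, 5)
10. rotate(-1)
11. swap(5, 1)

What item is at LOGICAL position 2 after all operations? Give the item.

Answer: F

Derivation:
After op 1 (swap(0, 2)): offset=0, physical=[C,B,A,D,E,F], logical=[C,B,A,D,E,F]
After op 2 (swap(0, 3)): offset=0, physical=[D,B,A,C,E,F], logical=[D,B,A,C,E,F]
After op 3 (replace(1, 'o')): offset=0, physical=[D,o,A,C,E,F], logical=[D,o,A,C,E,F]
After op 4 (rotate(+3)): offset=3, physical=[D,o,A,C,E,F], logical=[C,E,F,D,o,A]
After op 5 (rotate(+3)): offset=0, physical=[D,o,A,C,E,F], logical=[D,o,A,C,E,F]
After op 6 (swap(3, 2)): offset=0, physical=[D,o,C,A,E,F], logical=[D,o,C,A,E,F]
After op 7 (replace(3, 'g')): offset=0, physical=[D,o,C,g,E,F], logical=[D,o,C,g,E,F]
After op 8 (rotate(-2)): offset=4, physical=[D,o,C,g,E,F], logical=[E,F,D,o,C,g]
After op 9 (swap(3, 5)): offset=4, physical=[D,g,C,o,E,F], logical=[E,F,D,g,C,o]
After op 10 (rotate(-1)): offset=3, physical=[D,g,C,o,E,F], logical=[o,E,F,D,g,C]
After op 11 (swap(5, 1)): offset=3, physical=[D,g,E,o,C,F], logical=[o,C,F,D,g,E]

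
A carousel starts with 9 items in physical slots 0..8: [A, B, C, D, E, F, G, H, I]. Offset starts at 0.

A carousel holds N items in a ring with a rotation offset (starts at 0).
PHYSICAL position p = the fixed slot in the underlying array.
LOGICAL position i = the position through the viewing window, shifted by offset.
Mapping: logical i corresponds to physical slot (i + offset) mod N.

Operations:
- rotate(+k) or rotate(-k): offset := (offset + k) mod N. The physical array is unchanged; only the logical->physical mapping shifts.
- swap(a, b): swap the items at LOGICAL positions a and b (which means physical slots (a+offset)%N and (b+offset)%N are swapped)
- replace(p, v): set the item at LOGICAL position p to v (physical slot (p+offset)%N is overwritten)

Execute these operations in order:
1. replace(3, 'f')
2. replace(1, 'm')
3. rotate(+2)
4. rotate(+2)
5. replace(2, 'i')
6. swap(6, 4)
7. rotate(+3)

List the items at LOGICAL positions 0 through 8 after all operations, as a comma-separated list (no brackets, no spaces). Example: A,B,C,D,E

Answer: H,m,A,I,C,f,E,F,i

Derivation:
After op 1 (replace(3, 'f')): offset=0, physical=[A,B,C,f,E,F,G,H,I], logical=[A,B,C,f,E,F,G,H,I]
After op 2 (replace(1, 'm')): offset=0, physical=[A,m,C,f,E,F,G,H,I], logical=[A,m,C,f,E,F,G,H,I]
After op 3 (rotate(+2)): offset=2, physical=[A,m,C,f,E,F,G,H,I], logical=[C,f,E,F,G,H,I,A,m]
After op 4 (rotate(+2)): offset=4, physical=[A,m,C,f,E,F,G,H,I], logical=[E,F,G,H,I,A,m,C,f]
After op 5 (replace(2, 'i')): offset=4, physical=[A,m,C,f,E,F,i,H,I], logical=[E,F,i,H,I,A,m,C,f]
After op 6 (swap(6, 4)): offset=4, physical=[A,I,C,f,E,F,i,H,m], logical=[E,F,i,H,m,A,I,C,f]
After op 7 (rotate(+3)): offset=7, physical=[A,I,C,f,E,F,i,H,m], logical=[H,m,A,I,C,f,E,F,i]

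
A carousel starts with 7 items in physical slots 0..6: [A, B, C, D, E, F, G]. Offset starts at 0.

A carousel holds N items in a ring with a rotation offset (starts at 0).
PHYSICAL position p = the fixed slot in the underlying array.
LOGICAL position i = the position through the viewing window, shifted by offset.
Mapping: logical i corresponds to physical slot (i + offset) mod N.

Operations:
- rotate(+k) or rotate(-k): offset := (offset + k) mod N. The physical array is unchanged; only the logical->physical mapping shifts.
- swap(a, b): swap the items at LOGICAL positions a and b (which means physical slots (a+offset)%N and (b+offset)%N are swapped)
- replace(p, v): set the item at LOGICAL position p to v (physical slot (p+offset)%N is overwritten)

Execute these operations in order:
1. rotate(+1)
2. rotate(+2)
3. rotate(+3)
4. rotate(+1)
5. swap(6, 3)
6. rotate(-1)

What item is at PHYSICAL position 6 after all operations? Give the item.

Answer: D

Derivation:
After op 1 (rotate(+1)): offset=1, physical=[A,B,C,D,E,F,G], logical=[B,C,D,E,F,G,A]
After op 2 (rotate(+2)): offset=3, physical=[A,B,C,D,E,F,G], logical=[D,E,F,G,A,B,C]
After op 3 (rotate(+3)): offset=6, physical=[A,B,C,D,E,F,G], logical=[G,A,B,C,D,E,F]
After op 4 (rotate(+1)): offset=0, physical=[A,B,C,D,E,F,G], logical=[A,B,C,D,E,F,G]
After op 5 (swap(6, 3)): offset=0, physical=[A,B,C,G,E,F,D], logical=[A,B,C,G,E,F,D]
After op 6 (rotate(-1)): offset=6, physical=[A,B,C,G,E,F,D], logical=[D,A,B,C,G,E,F]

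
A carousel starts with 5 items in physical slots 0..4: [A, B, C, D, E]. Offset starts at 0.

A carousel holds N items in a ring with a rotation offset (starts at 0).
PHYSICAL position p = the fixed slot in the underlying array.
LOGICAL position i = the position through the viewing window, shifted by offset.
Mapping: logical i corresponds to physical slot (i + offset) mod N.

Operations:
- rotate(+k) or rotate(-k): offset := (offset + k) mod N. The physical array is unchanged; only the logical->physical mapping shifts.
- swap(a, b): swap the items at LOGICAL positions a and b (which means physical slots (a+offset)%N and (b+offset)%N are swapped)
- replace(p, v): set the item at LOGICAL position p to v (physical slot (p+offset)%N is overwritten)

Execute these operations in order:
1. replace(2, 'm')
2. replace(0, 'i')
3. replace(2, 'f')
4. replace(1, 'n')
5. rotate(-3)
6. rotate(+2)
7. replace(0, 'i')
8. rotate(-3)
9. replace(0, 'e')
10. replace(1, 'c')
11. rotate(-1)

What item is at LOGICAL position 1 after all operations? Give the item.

Answer: e

Derivation:
After op 1 (replace(2, 'm')): offset=0, physical=[A,B,m,D,E], logical=[A,B,m,D,E]
After op 2 (replace(0, 'i')): offset=0, physical=[i,B,m,D,E], logical=[i,B,m,D,E]
After op 3 (replace(2, 'f')): offset=0, physical=[i,B,f,D,E], logical=[i,B,f,D,E]
After op 4 (replace(1, 'n')): offset=0, physical=[i,n,f,D,E], logical=[i,n,f,D,E]
After op 5 (rotate(-3)): offset=2, physical=[i,n,f,D,E], logical=[f,D,E,i,n]
After op 6 (rotate(+2)): offset=4, physical=[i,n,f,D,E], logical=[E,i,n,f,D]
After op 7 (replace(0, 'i')): offset=4, physical=[i,n,f,D,i], logical=[i,i,n,f,D]
After op 8 (rotate(-3)): offset=1, physical=[i,n,f,D,i], logical=[n,f,D,i,i]
After op 9 (replace(0, 'e')): offset=1, physical=[i,e,f,D,i], logical=[e,f,D,i,i]
After op 10 (replace(1, 'c')): offset=1, physical=[i,e,c,D,i], logical=[e,c,D,i,i]
After op 11 (rotate(-1)): offset=0, physical=[i,e,c,D,i], logical=[i,e,c,D,i]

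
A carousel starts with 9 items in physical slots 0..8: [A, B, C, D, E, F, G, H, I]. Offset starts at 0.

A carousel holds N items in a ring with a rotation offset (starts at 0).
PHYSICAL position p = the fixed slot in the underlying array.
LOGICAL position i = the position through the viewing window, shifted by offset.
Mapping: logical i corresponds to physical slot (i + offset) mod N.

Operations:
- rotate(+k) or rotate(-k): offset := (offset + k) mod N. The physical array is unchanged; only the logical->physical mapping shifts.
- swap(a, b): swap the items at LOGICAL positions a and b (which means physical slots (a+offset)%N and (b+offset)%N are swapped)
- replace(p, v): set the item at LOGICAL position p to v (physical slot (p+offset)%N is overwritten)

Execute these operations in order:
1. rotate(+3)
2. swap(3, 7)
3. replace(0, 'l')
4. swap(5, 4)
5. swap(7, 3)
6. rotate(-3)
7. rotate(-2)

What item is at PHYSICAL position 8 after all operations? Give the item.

Answer: H

Derivation:
After op 1 (rotate(+3)): offset=3, physical=[A,B,C,D,E,F,G,H,I], logical=[D,E,F,G,H,I,A,B,C]
After op 2 (swap(3, 7)): offset=3, physical=[A,G,C,D,E,F,B,H,I], logical=[D,E,F,B,H,I,A,G,C]
After op 3 (replace(0, 'l')): offset=3, physical=[A,G,C,l,E,F,B,H,I], logical=[l,E,F,B,H,I,A,G,C]
After op 4 (swap(5, 4)): offset=3, physical=[A,G,C,l,E,F,B,I,H], logical=[l,E,F,B,I,H,A,G,C]
After op 5 (swap(7, 3)): offset=3, physical=[A,B,C,l,E,F,G,I,H], logical=[l,E,F,G,I,H,A,B,C]
After op 6 (rotate(-3)): offset=0, physical=[A,B,C,l,E,F,G,I,H], logical=[A,B,C,l,E,F,G,I,H]
After op 7 (rotate(-2)): offset=7, physical=[A,B,C,l,E,F,G,I,H], logical=[I,H,A,B,C,l,E,F,G]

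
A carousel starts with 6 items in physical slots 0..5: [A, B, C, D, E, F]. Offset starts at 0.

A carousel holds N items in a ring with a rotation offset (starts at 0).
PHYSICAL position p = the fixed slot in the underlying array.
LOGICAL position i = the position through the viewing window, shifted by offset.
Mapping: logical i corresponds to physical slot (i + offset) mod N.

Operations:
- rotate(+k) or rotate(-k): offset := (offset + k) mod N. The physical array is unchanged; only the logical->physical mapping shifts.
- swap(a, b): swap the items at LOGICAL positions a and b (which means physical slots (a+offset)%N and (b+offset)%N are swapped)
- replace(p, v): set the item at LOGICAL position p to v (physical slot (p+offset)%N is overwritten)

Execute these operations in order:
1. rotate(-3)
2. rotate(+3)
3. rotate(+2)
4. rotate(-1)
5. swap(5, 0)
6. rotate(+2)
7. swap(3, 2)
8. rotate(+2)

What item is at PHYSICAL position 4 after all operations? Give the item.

After op 1 (rotate(-3)): offset=3, physical=[A,B,C,D,E,F], logical=[D,E,F,A,B,C]
After op 2 (rotate(+3)): offset=0, physical=[A,B,C,D,E,F], logical=[A,B,C,D,E,F]
After op 3 (rotate(+2)): offset=2, physical=[A,B,C,D,E,F], logical=[C,D,E,F,A,B]
After op 4 (rotate(-1)): offset=1, physical=[A,B,C,D,E,F], logical=[B,C,D,E,F,A]
After op 5 (swap(5, 0)): offset=1, physical=[B,A,C,D,E,F], logical=[A,C,D,E,F,B]
After op 6 (rotate(+2)): offset=3, physical=[B,A,C,D,E,F], logical=[D,E,F,B,A,C]
After op 7 (swap(3, 2)): offset=3, physical=[F,A,C,D,E,B], logical=[D,E,B,F,A,C]
After op 8 (rotate(+2)): offset=5, physical=[F,A,C,D,E,B], logical=[B,F,A,C,D,E]

Answer: E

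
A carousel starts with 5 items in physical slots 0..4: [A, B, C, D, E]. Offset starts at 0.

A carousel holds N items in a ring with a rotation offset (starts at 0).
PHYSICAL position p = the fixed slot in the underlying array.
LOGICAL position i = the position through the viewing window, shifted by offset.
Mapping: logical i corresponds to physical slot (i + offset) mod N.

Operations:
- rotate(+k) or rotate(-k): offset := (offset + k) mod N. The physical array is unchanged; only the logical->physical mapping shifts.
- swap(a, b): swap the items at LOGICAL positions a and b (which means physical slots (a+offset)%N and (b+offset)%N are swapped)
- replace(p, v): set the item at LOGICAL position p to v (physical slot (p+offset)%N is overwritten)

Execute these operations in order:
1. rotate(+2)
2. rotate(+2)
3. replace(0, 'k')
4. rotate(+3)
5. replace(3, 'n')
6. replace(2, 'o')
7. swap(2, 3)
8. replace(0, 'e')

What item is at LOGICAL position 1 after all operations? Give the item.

Answer: D

Derivation:
After op 1 (rotate(+2)): offset=2, physical=[A,B,C,D,E], logical=[C,D,E,A,B]
After op 2 (rotate(+2)): offset=4, physical=[A,B,C,D,E], logical=[E,A,B,C,D]
After op 3 (replace(0, 'k')): offset=4, physical=[A,B,C,D,k], logical=[k,A,B,C,D]
After op 4 (rotate(+3)): offset=2, physical=[A,B,C,D,k], logical=[C,D,k,A,B]
After op 5 (replace(3, 'n')): offset=2, physical=[n,B,C,D,k], logical=[C,D,k,n,B]
After op 6 (replace(2, 'o')): offset=2, physical=[n,B,C,D,o], logical=[C,D,o,n,B]
After op 7 (swap(2, 3)): offset=2, physical=[o,B,C,D,n], logical=[C,D,n,o,B]
After op 8 (replace(0, 'e')): offset=2, physical=[o,B,e,D,n], logical=[e,D,n,o,B]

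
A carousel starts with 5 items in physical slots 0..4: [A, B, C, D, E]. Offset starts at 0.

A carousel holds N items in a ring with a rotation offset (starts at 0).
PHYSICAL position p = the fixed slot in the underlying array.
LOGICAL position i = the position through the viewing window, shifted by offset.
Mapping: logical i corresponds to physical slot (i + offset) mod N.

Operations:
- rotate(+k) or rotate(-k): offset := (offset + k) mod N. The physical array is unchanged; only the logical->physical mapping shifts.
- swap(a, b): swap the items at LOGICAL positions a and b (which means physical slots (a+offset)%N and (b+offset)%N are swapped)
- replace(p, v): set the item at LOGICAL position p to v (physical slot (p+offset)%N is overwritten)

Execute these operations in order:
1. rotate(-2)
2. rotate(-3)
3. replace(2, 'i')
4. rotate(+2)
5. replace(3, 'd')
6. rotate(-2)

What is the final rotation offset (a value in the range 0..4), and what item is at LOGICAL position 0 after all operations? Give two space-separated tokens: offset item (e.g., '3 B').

After op 1 (rotate(-2)): offset=3, physical=[A,B,C,D,E], logical=[D,E,A,B,C]
After op 2 (rotate(-3)): offset=0, physical=[A,B,C,D,E], logical=[A,B,C,D,E]
After op 3 (replace(2, 'i')): offset=0, physical=[A,B,i,D,E], logical=[A,B,i,D,E]
After op 4 (rotate(+2)): offset=2, physical=[A,B,i,D,E], logical=[i,D,E,A,B]
After op 5 (replace(3, 'd')): offset=2, physical=[d,B,i,D,E], logical=[i,D,E,d,B]
After op 6 (rotate(-2)): offset=0, physical=[d,B,i,D,E], logical=[d,B,i,D,E]

Answer: 0 d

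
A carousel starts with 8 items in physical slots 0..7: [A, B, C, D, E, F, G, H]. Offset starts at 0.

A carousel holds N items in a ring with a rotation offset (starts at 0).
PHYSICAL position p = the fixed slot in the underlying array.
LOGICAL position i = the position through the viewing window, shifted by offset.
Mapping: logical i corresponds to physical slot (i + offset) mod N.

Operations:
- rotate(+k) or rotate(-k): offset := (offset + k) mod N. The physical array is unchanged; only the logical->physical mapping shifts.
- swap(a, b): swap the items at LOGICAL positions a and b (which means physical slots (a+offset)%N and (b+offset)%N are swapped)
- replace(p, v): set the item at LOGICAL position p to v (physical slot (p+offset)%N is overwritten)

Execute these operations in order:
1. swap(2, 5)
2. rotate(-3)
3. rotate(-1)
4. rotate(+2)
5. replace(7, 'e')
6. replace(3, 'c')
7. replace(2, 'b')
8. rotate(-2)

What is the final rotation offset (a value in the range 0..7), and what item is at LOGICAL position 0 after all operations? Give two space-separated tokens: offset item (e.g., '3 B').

After op 1 (swap(2, 5)): offset=0, physical=[A,B,F,D,E,C,G,H], logical=[A,B,F,D,E,C,G,H]
After op 2 (rotate(-3)): offset=5, physical=[A,B,F,D,E,C,G,H], logical=[C,G,H,A,B,F,D,E]
After op 3 (rotate(-1)): offset=4, physical=[A,B,F,D,E,C,G,H], logical=[E,C,G,H,A,B,F,D]
After op 4 (rotate(+2)): offset=6, physical=[A,B,F,D,E,C,G,H], logical=[G,H,A,B,F,D,E,C]
After op 5 (replace(7, 'e')): offset=6, physical=[A,B,F,D,E,e,G,H], logical=[G,H,A,B,F,D,E,e]
After op 6 (replace(3, 'c')): offset=6, physical=[A,c,F,D,E,e,G,H], logical=[G,H,A,c,F,D,E,e]
After op 7 (replace(2, 'b')): offset=6, physical=[b,c,F,D,E,e,G,H], logical=[G,H,b,c,F,D,E,e]
After op 8 (rotate(-2)): offset=4, physical=[b,c,F,D,E,e,G,H], logical=[E,e,G,H,b,c,F,D]

Answer: 4 E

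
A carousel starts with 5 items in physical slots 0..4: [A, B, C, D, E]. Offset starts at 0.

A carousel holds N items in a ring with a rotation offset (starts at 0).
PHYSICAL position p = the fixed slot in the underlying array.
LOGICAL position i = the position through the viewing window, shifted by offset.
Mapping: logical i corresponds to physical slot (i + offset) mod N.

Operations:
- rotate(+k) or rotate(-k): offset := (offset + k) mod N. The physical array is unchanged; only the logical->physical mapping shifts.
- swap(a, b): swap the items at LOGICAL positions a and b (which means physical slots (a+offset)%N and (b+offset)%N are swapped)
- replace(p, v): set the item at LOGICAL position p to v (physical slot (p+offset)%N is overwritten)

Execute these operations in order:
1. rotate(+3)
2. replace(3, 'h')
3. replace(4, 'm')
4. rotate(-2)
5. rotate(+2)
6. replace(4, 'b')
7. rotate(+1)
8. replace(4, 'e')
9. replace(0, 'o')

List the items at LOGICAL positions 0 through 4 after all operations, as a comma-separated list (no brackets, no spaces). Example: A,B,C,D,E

After op 1 (rotate(+3)): offset=3, physical=[A,B,C,D,E], logical=[D,E,A,B,C]
After op 2 (replace(3, 'h')): offset=3, physical=[A,h,C,D,E], logical=[D,E,A,h,C]
After op 3 (replace(4, 'm')): offset=3, physical=[A,h,m,D,E], logical=[D,E,A,h,m]
After op 4 (rotate(-2)): offset=1, physical=[A,h,m,D,E], logical=[h,m,D,E,A]
After op 5 (rotate(+2)): offset=3, physical=[A,h,m,D,E], logical=[D,E,A,h,m]
After op 6 (replace(4, 'b')): offset=3, physical=[A,h,b,D,E], logical=[D,E,A,h,b]
After op 7 (rotate(+1)): offset=4, physical=[A,h,b,D,E], logical=[E,A,h,b,D]
After op 8 (replace(4, 'e')): offset=4, physical=[A,h,b,e,E], logical=[E,A,h,b,e]
After op 9 (replace(0, 'o')): offset=4, physical=[A,h,b,e,o], logical=[o,A,h,b,e]

Answer: o,A,h,b,e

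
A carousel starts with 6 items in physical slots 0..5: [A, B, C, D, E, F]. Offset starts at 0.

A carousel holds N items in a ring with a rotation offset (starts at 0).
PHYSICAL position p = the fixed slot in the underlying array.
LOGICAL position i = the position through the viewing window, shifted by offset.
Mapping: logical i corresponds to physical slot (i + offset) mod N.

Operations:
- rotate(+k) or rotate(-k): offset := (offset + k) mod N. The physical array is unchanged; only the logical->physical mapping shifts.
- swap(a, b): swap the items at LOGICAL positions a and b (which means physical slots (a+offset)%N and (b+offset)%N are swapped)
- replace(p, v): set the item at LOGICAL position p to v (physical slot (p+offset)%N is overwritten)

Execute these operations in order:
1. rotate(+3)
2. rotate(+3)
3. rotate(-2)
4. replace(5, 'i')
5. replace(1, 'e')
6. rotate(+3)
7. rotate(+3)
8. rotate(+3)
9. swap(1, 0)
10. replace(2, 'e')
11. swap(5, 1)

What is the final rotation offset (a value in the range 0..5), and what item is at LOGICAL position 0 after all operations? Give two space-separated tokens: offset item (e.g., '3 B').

Answer: 1 C

Derivation:
After op 1 (rotate(+3)): offset=3, physical=[A,B,C,D,E,F], logical=[D,E,F,A,B,C]
After op 2 (rotate(+3)): offset=0, physical=[A,B,C,D,E,F], logical=[A,B,C,D,E,F]
After op 3 (rotate(-2)): offset=4, physical=[A,B,C,D,E,F], logical=[E,F,A,B,C,D]
After op 4 (replace(5, 'i')): offset=4, physical=[A,B,C,i,E,F], logical=[E,F,A,B,C,i]
After op 5 (replace(1, 'e')): offset=4, physical=[A,B,C,i,E,e], logical=[E,e,A,B,C,i]
After op 6 (rotate(+3)): offset=1, physical=[A,B,C,i,E,e], logical=[B,C,i,E,e,A]
After op 7 (rotate(+3)): offset=4, physical=[A,B,C,i,E,e], logical=[E,e,A,B,C,i]
After op 8 (rotate(+3)): offset=1, physical=[A,B,C,i,E,e], logical=[B,C,i,E,e,A]
After op 9 (swap(1, 0)): offset=1, physical=[A,C,B,i,E,e], logical=[C,B,i,E,e,A]
After op 10 (replace(2, 'e')): offset=1, physical=[A,C,B,e,E,e], logical=[C,B,e,E,e,A]
After op 11 (swap(5, 1)): offset=1, physical=[B,C,A,e,E,e], logical=[C,A,e,E,e,B]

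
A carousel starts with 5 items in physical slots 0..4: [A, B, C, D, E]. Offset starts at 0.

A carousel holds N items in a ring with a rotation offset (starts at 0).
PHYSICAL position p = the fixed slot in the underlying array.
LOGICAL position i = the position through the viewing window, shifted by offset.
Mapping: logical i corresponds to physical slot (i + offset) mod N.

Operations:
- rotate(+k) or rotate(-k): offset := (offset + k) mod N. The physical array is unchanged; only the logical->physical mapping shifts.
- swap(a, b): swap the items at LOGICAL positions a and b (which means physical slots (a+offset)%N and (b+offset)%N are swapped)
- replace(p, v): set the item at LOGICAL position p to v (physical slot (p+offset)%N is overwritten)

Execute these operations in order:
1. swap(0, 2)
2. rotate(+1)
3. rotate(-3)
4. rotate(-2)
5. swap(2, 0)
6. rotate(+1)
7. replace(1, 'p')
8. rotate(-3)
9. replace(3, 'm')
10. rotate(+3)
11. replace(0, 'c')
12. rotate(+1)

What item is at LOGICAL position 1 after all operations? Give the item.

After op 1 (swap(0, 2)): offset=0, physical=[C,B,A,D,E], logical=[C,B,A,D,E]
After op 2 (rotate(+1)): offset=1, physical=[C,B,A,D,E], logical=[B,A,D,E,C]
After op 3 (rotate(-3)): offset=3, physical=[C,B,A,D,E], logical=[D,E,C,B,A]
After op 4 (rotate(-2)): offset=1, physical=[C,B,A,D,E], logical=[B,A,D,E,C]
After op 5 (swap(2, 0)): offset=1, physical=[C,D,A,B,E], logical=[D,A,B,E,C]
After op 6 (rotate(+1)): offset=2, physical=[C,D,A,B,E], logical=[A,B,E,C,D]
After op 7 (replace(1, 'p')): offset=2, physical=[C,D,A,p,E], logical=[A,p,E,C,D]
After op 8 (rotate(-3)): offset=4, physical=[C,D,A,p,E], logical=[E,C,D,A,p]
After op 9 (replace(3, 'm')): offset=4, physical=[C,D,m,p,E], logical=[E,C,D,m,p]
After op 10 (rotate(+3)): offset=2, physical=[C,D,m,p,E], logical=[m,p,E,C,D]
After op 11 (replace(0, 'c')): offset=2, physical=[C,D,c,p,E], logical=[c,p,E,C,D]
After op 12 (rotate(+1)): offset=3, physical=[C,D,c,p,E], logical=[p,E,C,D,c]

Answer: E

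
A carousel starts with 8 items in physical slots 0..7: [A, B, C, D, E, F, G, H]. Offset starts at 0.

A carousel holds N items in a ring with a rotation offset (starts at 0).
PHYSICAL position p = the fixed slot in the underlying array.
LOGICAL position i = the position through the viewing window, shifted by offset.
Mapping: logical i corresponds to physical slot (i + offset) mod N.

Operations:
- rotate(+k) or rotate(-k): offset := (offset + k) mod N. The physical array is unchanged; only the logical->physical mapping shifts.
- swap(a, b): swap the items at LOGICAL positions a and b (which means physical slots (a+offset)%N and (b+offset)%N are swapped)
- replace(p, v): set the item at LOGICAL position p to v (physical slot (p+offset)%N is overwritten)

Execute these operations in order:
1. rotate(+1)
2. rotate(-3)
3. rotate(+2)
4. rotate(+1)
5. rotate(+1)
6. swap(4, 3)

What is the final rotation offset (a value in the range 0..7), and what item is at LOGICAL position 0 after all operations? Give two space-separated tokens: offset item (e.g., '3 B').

Answer: 2 C

Derivation:
After op 1 (rotate(+1)): offset=1, physical=[A,B,C,D,E,F,G,H], logical=[B,C,D,E,F,G,H,A]
After op 2 (rotate(-3)): offset=6, physical=[A,B,C,D,E,F,G,H], logical=[G,H,A,B,C,D,E,F]
After op 3 (rotate(+2)): offset=0, physical=[A,B,C,D,E,F,G,H], logical=[A,B,C,D,E,F,G,H]
After op 4 (rotate(+1)): offset=1, physical=[A,B,C,D,E,F,G,H], logical=[B,C,D,E,F,G,H,A]
After op 5 (rotate(+1)): offset=2, physical=[A,B,C,D,E,F,G,H], logical=[C,D,E,F,G,H,A,B]
After op 6 (swap(4, 3)): offset=2, physical=[A,B,C,D,E,G,F,H], logical=[C,D,E,G,F,H,A,B]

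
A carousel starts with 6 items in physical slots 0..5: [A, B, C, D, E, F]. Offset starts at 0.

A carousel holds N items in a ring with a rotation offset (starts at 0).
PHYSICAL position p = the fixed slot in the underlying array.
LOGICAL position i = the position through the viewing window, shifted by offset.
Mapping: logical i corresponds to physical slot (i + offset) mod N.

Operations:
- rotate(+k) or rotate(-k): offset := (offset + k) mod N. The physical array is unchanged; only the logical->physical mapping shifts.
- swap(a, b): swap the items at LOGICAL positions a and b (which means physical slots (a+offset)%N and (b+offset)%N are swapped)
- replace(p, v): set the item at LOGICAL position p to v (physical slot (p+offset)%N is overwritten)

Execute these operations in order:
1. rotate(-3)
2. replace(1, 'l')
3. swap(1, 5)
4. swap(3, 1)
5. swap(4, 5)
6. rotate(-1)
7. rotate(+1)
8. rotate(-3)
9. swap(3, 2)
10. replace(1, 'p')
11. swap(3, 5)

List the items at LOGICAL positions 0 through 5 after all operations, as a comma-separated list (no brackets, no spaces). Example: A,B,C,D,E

Answer: C,p,D,F,A,B

Derivation:
After op 1 (rotate(-3)): offset=3, physical=[A,B,C,D,E,F], logical=[D,E,F,A,B,C]
After op 2 (replace(1, 'l')): offset=3, physical=[A,B,C,D,l,F], logical=[D,l,F,A,B,C]
After op 3 (swap(1, 5)): offset=3, physical=[A,B,l,D,C,F], logical=[D,C,F,A,B,l]
After op 4 (swap(3, 1)): offset=3, physical=[C,B,l,D,A,F], logical=[D,A,F,C,B,l]
After op 5 (swap(4, 5)): offset=3, physical=[C,l,B,D,A,F], logical=[D,A,F,C,l,B]
After op 6 (rotate(-1)): offset=2, physical=[C,l,B,D,A,F], logical=[B,D,A,F,C,l]
After op 7 (rotate(+1)): offset=3, physical=[C,l,B,D,A,F], logical=[D,A,F,C,l,B]
After op 8 (rotate(-3)): offset=0, physical=[C,l,B,D,A,F], logical=[C,l,B,D,A,F]
After op 9 (swap(3, 2)): offset=0, physical=[C,l,D,B,A,F], logical=[C,l,D,B,A,F]
After op 10 (replace(1, 'p')): offset=0, physical=[C,p,D,B,A,F], logical=[C,p,D,B,A,F]
After op 11 (swap(3, 5)): offset=0, physical=[C,p,D,F,A,B], logical=[C,p,D,F,A,B]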